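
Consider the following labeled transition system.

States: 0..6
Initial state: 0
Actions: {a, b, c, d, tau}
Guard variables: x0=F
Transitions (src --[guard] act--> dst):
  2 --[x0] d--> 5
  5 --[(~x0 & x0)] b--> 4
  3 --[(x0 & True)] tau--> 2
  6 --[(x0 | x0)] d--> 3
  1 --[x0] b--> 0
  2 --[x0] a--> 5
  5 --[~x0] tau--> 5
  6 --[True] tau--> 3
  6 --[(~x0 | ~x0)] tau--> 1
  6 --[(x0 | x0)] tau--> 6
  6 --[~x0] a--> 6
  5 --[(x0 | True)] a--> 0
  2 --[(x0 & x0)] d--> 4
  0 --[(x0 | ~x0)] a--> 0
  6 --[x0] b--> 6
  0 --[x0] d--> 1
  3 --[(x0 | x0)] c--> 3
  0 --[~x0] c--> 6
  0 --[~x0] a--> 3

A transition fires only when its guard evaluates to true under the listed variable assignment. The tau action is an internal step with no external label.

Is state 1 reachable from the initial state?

Guard filter leaves 8 enabled edge(s).
L0 = {0}
L1 = {3,6}  now seen {0,3,6}
L2 = {1}  now seen {0,1,3,6}
Reachable = {0,1,3,6}
trace reaching 1: c·tau

Answer: REACHABLE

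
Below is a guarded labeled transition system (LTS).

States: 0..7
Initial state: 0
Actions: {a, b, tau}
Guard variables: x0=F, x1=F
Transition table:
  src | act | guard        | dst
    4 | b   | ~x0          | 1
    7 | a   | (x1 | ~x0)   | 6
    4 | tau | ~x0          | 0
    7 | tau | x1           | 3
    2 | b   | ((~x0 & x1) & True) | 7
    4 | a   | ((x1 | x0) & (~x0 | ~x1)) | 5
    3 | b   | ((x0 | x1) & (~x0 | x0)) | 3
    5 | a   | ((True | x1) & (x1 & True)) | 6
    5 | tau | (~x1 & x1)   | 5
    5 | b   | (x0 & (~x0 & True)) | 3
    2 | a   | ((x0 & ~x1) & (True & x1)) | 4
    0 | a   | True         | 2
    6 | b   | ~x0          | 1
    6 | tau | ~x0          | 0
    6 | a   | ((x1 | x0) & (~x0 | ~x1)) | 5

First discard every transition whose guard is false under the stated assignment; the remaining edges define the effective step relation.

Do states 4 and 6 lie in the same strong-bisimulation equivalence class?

Answer: BISIMILAR

Trace:
Compute ~ classes (split until stable):
  π0 = {{0,1,2,3,4,5,6,7}}
  π1 = {{0,7},{1,2,3,5},{4,6}}
  π2 = {{0},{1,2,3,5},{4,6},{7}}
stable after 3 split(s): 4 block(s)
4∈{4,6}, 6∈{4,6}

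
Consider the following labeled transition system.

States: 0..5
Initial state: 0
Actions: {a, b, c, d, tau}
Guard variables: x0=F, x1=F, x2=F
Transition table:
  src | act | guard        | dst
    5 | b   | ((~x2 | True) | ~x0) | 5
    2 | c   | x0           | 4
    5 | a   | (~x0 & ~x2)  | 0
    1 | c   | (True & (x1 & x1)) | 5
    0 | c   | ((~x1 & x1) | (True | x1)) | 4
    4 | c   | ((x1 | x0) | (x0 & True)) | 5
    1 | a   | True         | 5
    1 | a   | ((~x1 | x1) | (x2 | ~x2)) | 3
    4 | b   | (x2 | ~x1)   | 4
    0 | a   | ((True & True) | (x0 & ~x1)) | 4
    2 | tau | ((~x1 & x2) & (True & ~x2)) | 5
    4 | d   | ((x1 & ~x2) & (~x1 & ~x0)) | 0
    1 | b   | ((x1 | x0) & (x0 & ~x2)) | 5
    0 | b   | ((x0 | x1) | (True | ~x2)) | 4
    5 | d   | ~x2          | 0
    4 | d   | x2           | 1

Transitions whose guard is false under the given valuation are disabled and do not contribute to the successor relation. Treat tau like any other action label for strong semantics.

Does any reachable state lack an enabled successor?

Reach set: {0,4}
  0: a→4  b→4  c→4  [deg 3]
  4: b→4  [deg 1]

Answer: DEADLOCK-FREE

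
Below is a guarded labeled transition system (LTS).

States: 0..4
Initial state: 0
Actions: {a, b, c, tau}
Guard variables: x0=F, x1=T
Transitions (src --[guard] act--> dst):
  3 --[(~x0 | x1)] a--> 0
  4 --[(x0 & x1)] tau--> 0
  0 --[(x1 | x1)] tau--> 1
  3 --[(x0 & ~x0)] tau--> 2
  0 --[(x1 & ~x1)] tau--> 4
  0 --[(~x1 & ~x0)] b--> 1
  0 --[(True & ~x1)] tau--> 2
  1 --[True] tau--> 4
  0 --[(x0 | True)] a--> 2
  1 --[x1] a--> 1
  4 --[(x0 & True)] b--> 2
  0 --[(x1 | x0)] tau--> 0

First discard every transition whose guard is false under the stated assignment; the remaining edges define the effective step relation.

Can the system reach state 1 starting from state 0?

Answer: REACHABLE

Trace:
After dropping false guards: 6 live edges.
Layer 0: {0}
Layer 1: {1,2}  now seen {0,1,2}
Layer 2: {4}  now seen {0,1,2,4}
Reachable = {0,1,2,4}
trace reaching 1: tau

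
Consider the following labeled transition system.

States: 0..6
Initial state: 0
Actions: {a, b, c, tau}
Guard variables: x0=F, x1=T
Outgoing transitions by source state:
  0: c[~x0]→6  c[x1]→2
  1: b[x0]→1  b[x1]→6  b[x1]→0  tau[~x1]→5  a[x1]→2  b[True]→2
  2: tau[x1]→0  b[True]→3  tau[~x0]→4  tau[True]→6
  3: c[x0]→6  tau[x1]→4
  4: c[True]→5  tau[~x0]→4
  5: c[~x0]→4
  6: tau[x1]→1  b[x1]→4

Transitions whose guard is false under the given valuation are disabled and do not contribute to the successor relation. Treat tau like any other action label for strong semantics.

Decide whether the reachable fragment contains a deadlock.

Reach set: {0,1,2,3,4,5,6}
  0: c→2  c→6  [2 exit(s)]
  1: a→2  b→0  b→2  b→6  [4 exit(s)]
  2: b→3  tau→0  tau→4  tau→6  [4 exit(s)]
  3: tau→4  [1 exit(s)]
  4: c→5  tau→4  [2 exit(s)]
  5: c→4  [1 exit(s)]
  6: b→4  tau→1  [2 exit(s)]

Answer: DEADLOCK-FREE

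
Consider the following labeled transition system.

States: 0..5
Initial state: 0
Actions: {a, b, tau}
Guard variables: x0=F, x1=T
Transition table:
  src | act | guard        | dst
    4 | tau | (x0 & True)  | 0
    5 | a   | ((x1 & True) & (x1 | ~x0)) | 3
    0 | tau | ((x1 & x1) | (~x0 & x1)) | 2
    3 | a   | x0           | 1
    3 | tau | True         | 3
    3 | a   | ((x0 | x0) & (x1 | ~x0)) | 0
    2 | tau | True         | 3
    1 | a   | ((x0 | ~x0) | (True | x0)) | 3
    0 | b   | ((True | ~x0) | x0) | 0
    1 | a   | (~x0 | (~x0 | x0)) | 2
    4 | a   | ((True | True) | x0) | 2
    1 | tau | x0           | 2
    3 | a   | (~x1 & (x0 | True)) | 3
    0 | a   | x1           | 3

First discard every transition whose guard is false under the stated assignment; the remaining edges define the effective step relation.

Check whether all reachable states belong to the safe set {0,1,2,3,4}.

Answer: INVARIANT HOLDS

Trace:
Safe = {0,1,2,3,4}
Reachable = {0,2,3}
  0: safe
  2: safe
  3: safe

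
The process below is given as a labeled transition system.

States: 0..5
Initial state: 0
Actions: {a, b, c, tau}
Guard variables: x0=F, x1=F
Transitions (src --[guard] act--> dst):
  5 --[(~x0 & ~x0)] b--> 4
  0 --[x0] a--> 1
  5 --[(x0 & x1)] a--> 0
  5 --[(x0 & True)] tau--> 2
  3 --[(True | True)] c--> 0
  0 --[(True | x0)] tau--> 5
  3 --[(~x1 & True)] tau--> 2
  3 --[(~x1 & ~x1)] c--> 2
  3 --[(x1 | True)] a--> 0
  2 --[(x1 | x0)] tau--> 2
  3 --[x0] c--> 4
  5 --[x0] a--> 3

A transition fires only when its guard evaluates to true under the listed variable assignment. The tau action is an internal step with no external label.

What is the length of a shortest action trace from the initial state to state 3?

Answer: UNREACHABLE

Trace:
Layered search for 3:
  Layer 0: {0}
  Layer 1: {5}
  Layer 2: {4}
3 never appears.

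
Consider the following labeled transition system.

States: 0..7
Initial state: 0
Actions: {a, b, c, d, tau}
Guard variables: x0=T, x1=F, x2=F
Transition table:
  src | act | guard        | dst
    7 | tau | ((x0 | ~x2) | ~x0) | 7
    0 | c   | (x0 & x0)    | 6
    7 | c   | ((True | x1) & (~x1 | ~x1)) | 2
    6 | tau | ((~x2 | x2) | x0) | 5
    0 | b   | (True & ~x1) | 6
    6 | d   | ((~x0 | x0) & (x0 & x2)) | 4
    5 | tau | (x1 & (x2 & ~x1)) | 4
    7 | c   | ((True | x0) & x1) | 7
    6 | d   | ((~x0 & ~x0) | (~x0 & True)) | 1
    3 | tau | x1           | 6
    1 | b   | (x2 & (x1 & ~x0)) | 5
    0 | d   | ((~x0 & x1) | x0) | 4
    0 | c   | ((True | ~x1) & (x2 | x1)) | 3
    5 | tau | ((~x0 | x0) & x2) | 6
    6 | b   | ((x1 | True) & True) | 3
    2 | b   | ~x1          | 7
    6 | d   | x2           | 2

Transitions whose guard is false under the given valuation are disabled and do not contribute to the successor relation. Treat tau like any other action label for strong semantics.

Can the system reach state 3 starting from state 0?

Guard filter leaves 8 enabled edge(s).
L0 = {0}
L1 = {4,6}  now seen {0,4,6}
L2 = {3,5}  now seen {0,3,4,5,6}
R = {0,3,4,5,6}
Path to 3: c·b

Answer: REACHABLE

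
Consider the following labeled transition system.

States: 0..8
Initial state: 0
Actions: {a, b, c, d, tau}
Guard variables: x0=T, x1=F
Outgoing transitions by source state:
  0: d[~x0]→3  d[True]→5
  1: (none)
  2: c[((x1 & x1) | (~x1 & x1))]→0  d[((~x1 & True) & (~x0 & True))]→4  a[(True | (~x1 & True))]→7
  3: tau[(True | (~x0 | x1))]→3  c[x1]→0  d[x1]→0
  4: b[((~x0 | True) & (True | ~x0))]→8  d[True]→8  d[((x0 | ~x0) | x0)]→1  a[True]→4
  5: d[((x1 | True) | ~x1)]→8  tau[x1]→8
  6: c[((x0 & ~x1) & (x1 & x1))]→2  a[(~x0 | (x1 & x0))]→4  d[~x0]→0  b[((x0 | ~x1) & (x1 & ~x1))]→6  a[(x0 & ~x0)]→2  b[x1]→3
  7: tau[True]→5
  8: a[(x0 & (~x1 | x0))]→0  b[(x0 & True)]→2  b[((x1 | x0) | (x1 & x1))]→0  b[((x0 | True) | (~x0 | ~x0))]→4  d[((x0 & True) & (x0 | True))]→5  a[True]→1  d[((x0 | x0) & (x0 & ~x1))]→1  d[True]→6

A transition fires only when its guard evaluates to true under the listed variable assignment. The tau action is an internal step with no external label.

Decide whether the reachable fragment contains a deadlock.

R = {0,1,2,4,5,6,7,8}
  0: d→5  [1 exit(s)]
  1: ∅  [STUCK]
  2: a→7  [1 exit(s)]
  4: a→4  b→8  d→1  d→8  [4 exit(s)]
  5: d→8  [1 exit(s)]
  6: ∅  [STUCK]
  7: tau→5  [1 exit(s)]
  8: a→0  a→1  b→0  b→2  b→4  d→1  d→5  d→6  [8 exit(s)]
trace reaching 1: d·d·a

Answer: DEADLOCK at state 1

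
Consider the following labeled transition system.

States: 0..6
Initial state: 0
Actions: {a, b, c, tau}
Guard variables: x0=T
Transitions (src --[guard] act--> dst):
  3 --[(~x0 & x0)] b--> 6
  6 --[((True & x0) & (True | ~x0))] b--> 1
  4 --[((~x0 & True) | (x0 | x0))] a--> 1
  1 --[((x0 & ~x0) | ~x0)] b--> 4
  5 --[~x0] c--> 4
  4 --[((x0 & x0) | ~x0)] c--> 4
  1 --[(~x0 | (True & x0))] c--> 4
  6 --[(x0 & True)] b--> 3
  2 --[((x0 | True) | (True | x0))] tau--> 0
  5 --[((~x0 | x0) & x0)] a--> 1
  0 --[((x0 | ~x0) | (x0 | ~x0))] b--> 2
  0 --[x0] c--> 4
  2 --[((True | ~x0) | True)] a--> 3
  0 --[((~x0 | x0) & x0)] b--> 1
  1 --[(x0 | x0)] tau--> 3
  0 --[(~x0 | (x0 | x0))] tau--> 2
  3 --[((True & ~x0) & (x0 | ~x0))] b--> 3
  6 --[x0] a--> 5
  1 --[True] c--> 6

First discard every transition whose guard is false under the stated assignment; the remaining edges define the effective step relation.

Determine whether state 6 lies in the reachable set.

After dropping false guards: 15 live edges.
depth 0: {0}
depth 1: {1,2,4}  now seen {0,1,2,4}
depth 2: {3,6}  now seen {0,1,2,3,4,6}
depth 3: {5}  now seen {0,1,2,3,4,5,6}
Reachable = {0,1,2,3,4,5,6}
Path to 6: b·c

Answer: REACHABLE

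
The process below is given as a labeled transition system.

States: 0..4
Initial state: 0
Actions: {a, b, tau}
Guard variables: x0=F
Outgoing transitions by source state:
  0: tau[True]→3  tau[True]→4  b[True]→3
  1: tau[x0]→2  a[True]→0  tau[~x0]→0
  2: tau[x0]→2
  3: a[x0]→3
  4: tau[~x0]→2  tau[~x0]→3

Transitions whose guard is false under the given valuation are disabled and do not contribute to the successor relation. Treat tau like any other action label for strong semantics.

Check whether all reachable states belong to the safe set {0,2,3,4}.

Answer: INVARIANT HOLDS

Analysis:
Allowed set {0,2,3,4}
Reach set: {0,2,3,4}
  0: ok
  2: ok
  3: ok
  4: ok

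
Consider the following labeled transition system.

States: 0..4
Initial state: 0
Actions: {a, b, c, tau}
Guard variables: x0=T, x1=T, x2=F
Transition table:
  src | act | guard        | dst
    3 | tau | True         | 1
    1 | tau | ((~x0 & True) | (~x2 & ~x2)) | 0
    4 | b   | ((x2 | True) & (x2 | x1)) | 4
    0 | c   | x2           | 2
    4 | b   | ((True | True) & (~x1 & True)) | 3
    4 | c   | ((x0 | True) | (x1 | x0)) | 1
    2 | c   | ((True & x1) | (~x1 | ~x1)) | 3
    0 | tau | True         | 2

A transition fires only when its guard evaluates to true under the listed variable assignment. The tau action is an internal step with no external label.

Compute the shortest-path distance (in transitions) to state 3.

BFS to 3:
  Layer 0: {0}
  Layer 1: {2}
  Layer 2: {3}
first hit 3 at d=2 via tau·c

Answer: 2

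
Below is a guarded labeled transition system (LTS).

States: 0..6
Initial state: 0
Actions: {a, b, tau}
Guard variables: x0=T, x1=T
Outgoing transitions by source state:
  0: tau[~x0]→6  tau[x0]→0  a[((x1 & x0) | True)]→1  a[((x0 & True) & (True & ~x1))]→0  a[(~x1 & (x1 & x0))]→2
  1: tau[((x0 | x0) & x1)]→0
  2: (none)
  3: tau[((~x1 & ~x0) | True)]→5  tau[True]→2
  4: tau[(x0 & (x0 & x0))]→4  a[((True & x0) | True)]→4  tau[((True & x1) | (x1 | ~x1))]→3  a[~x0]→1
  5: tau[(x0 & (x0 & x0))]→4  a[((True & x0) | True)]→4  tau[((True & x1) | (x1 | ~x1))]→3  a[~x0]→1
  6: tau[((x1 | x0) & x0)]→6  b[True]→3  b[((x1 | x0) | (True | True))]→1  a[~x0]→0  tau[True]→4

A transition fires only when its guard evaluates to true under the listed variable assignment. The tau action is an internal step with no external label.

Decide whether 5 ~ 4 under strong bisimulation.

Answer: BISIMILAR

Trace:
Compute ~ classes (split until stable):
  π0 = {{0,1,2,3,4,5,6}}
  π1 = {{0,4,5},{1,3},{2},{6}}
  π2 = {{0},{1},{2},{3},{4,5},{6}}
Fixed point at round 3; 6 class(es).
[5]={4,5}  [4]={4,5}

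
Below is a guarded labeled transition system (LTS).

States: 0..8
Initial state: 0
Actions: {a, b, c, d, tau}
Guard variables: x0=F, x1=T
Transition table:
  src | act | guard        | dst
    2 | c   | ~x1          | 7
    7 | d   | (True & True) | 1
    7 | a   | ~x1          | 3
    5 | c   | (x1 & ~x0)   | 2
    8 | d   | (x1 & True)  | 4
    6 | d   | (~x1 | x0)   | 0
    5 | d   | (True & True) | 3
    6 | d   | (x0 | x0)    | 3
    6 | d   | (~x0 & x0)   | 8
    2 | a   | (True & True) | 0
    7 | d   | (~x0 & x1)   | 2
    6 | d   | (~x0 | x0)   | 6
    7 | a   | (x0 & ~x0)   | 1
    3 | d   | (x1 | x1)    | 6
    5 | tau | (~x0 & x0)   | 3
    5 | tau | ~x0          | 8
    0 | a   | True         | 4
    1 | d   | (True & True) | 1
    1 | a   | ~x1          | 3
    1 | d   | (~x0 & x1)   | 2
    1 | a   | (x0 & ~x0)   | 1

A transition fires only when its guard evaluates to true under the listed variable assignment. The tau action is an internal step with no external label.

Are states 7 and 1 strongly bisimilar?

Bisimulation quotient by refinement:
  P[0] = {{0,1,2,3,4,5,6,7,8}}
  P[1] = {{0,2},{1,3,6,7,8},{4},{5}}
  P[2] = {{0},{1,7},{2},{3,6},{4},{5},{8}}
Fixed point at round 3; 7 class(es).
[7]={1,7}  [1]={1,7}

Answer: BISIMILAR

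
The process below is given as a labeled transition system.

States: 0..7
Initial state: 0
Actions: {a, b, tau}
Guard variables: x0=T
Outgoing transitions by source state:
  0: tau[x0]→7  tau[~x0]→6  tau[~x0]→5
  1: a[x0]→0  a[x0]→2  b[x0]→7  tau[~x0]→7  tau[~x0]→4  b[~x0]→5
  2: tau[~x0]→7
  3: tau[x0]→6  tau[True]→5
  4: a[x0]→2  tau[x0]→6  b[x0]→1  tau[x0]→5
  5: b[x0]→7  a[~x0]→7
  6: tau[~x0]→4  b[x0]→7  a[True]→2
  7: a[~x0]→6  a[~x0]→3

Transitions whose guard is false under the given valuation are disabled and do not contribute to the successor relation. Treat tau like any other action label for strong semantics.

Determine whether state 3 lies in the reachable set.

Answer: UNREACHABLE

Working:
After dropping false guards: 13 live edges.
L0 = {0}
L1 = {7}  total {0,7}
Reachable = {0,7}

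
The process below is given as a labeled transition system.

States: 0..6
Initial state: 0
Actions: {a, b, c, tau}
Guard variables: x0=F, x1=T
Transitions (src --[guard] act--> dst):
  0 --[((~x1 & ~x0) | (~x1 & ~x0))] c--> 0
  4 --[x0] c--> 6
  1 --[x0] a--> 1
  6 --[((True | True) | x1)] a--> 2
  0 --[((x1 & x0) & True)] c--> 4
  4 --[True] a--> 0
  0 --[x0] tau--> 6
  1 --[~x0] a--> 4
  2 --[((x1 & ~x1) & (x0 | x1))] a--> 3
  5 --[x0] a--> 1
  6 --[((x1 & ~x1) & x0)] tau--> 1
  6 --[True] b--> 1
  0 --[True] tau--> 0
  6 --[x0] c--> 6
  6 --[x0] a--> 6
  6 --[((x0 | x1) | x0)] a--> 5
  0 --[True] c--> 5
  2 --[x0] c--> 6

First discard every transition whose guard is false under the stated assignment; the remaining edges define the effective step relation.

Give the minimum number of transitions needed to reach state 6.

Answer: UNREACHABLE

Trace:
Layered search for 6:
  L0 = {0}
  L1 = {5}
6 never appears.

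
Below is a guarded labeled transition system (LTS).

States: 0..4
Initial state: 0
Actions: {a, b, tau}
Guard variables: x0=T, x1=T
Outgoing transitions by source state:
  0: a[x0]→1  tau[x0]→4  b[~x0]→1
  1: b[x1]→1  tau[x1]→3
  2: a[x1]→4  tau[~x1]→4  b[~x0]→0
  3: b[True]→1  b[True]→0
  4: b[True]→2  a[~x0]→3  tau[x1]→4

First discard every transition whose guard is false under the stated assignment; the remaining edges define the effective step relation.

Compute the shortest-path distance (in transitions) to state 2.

Answer: 2

Analysis:
Layered search for 2:
  depth 0: {0}
  depth 1: {1,4}
  depth 2: {2,3}
depth(2)=2, e.g. tau·b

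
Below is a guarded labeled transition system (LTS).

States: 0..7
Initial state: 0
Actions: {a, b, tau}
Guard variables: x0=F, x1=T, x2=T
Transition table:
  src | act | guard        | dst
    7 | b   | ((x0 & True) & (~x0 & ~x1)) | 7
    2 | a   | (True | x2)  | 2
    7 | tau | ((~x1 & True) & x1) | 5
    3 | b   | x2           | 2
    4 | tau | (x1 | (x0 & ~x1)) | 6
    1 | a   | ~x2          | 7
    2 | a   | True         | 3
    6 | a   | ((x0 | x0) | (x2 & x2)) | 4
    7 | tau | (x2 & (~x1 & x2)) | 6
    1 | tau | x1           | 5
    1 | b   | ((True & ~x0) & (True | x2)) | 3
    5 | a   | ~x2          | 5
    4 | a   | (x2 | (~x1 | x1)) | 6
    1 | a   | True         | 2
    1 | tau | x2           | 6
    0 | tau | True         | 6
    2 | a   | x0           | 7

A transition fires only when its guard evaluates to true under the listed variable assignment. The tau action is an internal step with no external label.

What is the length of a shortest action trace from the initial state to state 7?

BFS to 7:
  depth 0: {0}
  depth 1: {6}
  depth 2: {4}
7 never appears.

Answer: UNREACHABLE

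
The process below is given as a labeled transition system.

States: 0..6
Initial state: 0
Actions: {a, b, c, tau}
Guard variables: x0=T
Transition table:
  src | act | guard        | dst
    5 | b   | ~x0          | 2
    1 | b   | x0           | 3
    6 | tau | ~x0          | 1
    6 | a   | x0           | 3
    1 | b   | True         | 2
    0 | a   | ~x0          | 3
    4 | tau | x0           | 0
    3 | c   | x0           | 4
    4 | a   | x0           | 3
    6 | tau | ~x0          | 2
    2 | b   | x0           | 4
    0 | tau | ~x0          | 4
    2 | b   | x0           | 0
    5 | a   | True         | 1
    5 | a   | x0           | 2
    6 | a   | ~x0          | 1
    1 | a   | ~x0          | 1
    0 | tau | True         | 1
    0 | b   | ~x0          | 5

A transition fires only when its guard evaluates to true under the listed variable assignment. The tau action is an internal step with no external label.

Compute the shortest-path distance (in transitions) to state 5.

BFS to 5:
  Layer 0: {0}
  Layer 1: {1}
  Layer 2: {2,3}
  Layer 3: {4}
5 never appears.

Answer: UNREACHABLE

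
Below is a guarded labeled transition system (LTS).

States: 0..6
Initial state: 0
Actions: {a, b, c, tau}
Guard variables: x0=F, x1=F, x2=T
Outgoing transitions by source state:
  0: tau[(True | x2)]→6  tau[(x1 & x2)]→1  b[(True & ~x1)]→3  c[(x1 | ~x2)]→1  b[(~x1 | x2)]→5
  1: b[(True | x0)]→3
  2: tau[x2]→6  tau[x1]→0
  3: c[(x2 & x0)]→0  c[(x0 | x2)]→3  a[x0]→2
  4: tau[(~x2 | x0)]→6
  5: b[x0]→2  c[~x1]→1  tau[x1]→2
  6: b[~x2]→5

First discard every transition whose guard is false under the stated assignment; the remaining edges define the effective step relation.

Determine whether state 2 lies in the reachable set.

Answer: UNREACHABLE

Trace:
7 transition(s) survive guard evaluation.
L0 = {0}
L1 = {3,5,6}  cumulative {0,3,5,6}
L2 = {1}  cumulative {0,1,3,5,6}
Reach set: {0,1,3,5,6}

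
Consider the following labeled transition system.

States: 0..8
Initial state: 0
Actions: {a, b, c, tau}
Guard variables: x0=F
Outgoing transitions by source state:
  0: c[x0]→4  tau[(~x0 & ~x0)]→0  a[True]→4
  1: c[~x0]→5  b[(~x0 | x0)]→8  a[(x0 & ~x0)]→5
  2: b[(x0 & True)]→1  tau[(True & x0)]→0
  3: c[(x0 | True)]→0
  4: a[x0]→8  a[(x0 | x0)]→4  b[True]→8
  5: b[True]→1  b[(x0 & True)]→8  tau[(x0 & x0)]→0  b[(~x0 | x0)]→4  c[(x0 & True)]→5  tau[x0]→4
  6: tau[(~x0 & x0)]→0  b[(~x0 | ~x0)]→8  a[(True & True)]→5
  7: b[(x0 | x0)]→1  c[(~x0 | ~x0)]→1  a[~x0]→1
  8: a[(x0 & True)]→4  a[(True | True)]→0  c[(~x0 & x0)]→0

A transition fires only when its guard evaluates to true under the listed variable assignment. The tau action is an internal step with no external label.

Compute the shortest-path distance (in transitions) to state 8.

Answer: 2

Working:
BFS to 8:
  Layer 0: {0}
  Layer 1: {4}
  Layer 2: {8}
depth(8)=2, e.g. a·b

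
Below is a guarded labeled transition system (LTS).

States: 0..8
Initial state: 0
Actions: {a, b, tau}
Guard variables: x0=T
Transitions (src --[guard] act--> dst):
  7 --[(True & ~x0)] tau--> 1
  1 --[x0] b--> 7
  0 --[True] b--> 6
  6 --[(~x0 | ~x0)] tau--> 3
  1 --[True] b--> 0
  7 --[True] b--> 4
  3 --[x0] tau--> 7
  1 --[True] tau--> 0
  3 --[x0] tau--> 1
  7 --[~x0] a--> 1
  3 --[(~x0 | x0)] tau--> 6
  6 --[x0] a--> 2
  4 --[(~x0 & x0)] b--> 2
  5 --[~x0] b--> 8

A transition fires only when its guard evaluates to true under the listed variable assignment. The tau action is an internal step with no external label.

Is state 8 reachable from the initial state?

Answer: UNREACHABLE

Trace:
After dropping false guards: 9 live edges.
Layer 0: {0}
Layer 1: {6}  cumulative {0,6}
Layer 2: {2}  cumulative {0,2,6}
Reach set: {0,2,6}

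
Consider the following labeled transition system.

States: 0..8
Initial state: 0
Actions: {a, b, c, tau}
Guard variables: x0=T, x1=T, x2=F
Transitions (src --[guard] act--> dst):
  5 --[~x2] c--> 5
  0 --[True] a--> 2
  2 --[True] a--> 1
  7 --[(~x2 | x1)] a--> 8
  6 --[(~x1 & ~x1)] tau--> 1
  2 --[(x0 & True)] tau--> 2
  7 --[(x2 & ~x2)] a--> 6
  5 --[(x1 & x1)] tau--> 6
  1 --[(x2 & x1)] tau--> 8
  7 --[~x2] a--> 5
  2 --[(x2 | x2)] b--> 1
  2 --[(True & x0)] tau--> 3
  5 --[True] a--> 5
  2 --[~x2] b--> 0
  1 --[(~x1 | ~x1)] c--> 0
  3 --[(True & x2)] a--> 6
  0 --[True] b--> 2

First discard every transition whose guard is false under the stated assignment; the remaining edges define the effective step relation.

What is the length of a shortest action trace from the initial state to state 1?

Layered search for 1:
  depth 0: {0}
  depth 1: {2}
  depth 2: {1,3}
first hit 1 at d=2 via a·a

Answer: 2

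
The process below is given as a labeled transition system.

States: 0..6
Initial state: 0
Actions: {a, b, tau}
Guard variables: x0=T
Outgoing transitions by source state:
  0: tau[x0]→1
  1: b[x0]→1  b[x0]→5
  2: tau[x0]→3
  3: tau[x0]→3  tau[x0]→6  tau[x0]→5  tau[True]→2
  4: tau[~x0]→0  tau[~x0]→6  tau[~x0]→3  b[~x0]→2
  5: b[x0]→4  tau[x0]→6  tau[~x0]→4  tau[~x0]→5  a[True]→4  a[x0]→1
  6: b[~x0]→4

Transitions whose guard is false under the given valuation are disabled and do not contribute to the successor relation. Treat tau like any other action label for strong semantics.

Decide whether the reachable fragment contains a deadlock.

Reachable = {0,1,4,5,6}
  0: tau→1  [1 exit(s)]
  1: b→1  b→5  [2 exit(s)]
  4: ∅  [no exit]
  5: a→1  a→4  b→4  tau→6  [4 exit(s)]
  6: ∅  [no exit]
Path to 4: tau·b·b

Answer: DEADLOCK at state 4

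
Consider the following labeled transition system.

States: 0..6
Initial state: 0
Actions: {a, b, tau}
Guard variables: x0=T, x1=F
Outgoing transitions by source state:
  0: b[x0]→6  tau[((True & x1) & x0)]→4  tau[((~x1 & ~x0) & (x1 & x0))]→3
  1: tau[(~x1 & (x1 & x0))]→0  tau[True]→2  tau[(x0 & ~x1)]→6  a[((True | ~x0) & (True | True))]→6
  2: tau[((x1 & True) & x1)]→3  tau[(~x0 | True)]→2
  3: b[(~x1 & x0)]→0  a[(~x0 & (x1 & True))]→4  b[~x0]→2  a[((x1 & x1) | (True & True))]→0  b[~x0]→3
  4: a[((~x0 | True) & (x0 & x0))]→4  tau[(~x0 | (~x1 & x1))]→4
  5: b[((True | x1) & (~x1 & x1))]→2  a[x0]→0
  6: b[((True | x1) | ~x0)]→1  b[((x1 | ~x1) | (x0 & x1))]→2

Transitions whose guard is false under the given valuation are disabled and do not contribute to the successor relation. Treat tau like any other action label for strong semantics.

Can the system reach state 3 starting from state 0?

After dropping false guards: 11 live edges.
L0 = {0}
L1 = {6}  total {0,6}
L2 = {1,2}  total {0,1,2,6}
Reach set: {0,1,2,6}

Answer: UNREACHABLE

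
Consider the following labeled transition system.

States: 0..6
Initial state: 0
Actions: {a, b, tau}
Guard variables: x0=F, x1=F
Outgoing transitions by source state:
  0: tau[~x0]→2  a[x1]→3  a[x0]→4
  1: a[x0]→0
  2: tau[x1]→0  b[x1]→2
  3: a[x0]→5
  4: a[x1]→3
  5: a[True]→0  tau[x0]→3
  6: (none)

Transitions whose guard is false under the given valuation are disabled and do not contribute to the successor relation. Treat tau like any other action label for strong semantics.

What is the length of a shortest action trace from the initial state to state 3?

Answer: UNREACHABLE

Working:
BFS to 3:
  Layer 0: {0}
  Layer 1: {2}
3 never appears.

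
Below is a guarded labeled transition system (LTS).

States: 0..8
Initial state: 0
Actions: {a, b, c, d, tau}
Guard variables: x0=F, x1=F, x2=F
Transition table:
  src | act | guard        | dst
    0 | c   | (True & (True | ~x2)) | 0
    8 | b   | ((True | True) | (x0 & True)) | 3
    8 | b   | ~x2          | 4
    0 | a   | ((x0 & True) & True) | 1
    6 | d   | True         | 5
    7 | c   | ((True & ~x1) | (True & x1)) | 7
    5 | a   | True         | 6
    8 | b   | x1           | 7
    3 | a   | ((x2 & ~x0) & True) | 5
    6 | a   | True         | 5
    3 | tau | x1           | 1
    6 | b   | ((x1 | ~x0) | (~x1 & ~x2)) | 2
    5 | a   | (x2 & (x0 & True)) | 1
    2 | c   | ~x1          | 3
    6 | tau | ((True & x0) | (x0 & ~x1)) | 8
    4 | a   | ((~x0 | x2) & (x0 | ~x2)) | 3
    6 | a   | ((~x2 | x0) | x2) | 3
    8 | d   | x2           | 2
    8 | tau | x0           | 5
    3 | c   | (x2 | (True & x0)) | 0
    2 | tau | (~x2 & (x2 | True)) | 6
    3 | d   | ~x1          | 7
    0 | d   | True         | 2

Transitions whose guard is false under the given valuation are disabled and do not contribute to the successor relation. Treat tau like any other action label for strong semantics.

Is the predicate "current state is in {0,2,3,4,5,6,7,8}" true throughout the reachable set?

Answer: INVARIANT HOLDS

Trace:
Allowed set {0,2,3,4,5,6,7,8}
Reachable = {0,2,3,5,6,7}
  0: safe
  2: safe
  3: safe
  5: safe
  6: safe
  7: safe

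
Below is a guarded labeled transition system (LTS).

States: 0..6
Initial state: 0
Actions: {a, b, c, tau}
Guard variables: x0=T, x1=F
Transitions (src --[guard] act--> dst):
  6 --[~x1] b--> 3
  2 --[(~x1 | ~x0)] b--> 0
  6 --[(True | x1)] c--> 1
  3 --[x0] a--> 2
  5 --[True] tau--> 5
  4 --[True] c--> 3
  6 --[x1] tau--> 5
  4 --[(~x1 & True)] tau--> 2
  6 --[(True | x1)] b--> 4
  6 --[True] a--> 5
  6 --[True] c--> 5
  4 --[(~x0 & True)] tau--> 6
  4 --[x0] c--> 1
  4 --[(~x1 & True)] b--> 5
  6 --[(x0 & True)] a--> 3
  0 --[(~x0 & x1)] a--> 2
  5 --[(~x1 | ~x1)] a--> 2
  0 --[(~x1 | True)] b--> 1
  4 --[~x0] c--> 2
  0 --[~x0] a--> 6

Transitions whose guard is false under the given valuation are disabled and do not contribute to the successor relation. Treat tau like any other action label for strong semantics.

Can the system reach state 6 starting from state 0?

Answer: UNREACHABLE

Analysis:
Guard filter leaves 15 enabled edge(s).
depth 0: {0}
depth 1: {1}  total {0,1}
R = {0,1}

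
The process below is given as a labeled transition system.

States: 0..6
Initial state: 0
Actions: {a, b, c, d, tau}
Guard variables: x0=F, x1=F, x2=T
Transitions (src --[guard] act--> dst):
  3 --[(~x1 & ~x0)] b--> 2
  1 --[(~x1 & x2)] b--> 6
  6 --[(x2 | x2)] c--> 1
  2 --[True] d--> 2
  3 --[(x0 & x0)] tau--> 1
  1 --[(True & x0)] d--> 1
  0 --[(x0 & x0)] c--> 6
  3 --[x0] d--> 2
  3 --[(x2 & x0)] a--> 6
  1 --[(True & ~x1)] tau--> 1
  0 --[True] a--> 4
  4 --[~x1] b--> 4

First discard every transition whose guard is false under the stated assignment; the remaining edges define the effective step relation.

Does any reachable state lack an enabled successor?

Answer: DEADLOCK-FREE

Analysis:
R = {0,4}
  0: a→4  [1 exit(s)]
  4: b→4  [1 exit(s)]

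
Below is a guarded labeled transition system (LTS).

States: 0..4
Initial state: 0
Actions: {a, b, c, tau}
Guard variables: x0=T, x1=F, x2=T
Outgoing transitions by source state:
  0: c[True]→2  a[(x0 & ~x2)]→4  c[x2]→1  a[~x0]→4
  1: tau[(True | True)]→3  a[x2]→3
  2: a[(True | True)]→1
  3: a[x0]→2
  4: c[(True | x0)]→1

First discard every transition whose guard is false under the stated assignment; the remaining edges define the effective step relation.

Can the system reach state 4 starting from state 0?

After dropping false guards: 7 live edges.
L0 = {0}
L1 = {1,2}  cumulative {0,1,2}
L2 = {3}  cumulative {0,1,2,3}
R = {0,1,2,3}

Answer: UNREACHABLE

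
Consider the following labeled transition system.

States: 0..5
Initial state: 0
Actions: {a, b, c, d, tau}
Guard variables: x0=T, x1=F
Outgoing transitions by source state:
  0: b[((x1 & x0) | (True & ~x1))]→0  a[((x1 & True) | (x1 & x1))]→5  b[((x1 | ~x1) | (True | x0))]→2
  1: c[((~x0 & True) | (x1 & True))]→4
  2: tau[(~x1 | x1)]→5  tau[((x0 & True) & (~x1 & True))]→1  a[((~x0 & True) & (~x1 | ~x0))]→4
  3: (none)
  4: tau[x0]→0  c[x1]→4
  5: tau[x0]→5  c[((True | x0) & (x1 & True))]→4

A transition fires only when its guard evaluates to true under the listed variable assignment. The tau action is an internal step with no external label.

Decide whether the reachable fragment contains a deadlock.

R = {0,1,2,5}
  0: b→0  b→2  [2 out]
  1: ∅  [STUCK]
  2: tau→1  tau→5  [2 out]
  5: tau→5  [1 out]
witness 1: b·tau

Answer: DEADLOCK at state 1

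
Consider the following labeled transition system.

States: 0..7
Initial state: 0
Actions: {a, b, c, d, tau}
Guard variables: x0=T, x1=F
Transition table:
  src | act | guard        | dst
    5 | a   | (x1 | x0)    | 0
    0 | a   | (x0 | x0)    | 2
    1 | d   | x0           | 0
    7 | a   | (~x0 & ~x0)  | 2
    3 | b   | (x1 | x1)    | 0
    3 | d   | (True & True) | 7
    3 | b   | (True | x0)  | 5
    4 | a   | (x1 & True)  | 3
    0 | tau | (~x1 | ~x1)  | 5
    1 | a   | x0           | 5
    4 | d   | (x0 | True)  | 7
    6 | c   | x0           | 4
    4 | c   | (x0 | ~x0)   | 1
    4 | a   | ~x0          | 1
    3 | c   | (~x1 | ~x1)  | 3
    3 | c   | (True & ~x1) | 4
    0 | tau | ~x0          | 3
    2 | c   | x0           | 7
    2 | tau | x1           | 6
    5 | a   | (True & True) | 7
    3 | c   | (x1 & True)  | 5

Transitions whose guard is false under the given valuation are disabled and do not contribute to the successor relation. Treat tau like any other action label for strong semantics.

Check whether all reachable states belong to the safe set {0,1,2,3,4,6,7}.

Answer: INVARIANT VIOLATED at state 5

Working:
Inv-set: {0,1,2,3,4,6,7}
Reachable = {0,2,5,7}
  0: ok
  2: ok
  5: ✗ unsafe
  7: ok
witness against invariant: tau → 5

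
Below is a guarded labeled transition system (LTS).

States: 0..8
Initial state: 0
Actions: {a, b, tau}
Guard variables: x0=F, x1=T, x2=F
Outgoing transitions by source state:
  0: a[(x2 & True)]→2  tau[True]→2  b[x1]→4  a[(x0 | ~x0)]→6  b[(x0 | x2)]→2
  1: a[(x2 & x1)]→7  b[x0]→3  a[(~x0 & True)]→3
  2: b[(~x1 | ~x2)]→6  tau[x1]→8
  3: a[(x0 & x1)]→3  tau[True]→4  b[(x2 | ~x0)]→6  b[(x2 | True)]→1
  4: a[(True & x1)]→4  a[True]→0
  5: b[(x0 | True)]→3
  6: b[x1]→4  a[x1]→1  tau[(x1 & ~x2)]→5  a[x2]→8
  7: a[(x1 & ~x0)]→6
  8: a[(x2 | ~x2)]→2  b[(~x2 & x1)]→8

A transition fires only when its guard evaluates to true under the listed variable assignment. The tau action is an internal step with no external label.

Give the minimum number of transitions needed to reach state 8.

Answer: 2

Trace:
Breadth-first toward 8:
  depth 0: {0}
  depth 1: {2,4,6}
  depth 2: {1,5,8}
8 enters at depth 2; path tau·tau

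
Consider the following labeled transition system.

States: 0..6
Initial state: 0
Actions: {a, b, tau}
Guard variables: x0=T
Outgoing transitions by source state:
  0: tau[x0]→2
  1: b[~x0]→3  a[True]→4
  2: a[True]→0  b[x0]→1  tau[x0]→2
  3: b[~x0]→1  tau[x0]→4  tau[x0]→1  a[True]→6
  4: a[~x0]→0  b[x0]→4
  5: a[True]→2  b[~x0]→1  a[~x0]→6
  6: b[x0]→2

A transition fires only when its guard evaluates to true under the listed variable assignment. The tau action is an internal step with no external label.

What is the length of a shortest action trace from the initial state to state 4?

Answer: 3

Working:
Breadth-first toward 4:
  L0 = {0}
  L1 = {2}
  L2 = {1}
  L3 = {4}
first hit 4 at d=3 via tau·b·a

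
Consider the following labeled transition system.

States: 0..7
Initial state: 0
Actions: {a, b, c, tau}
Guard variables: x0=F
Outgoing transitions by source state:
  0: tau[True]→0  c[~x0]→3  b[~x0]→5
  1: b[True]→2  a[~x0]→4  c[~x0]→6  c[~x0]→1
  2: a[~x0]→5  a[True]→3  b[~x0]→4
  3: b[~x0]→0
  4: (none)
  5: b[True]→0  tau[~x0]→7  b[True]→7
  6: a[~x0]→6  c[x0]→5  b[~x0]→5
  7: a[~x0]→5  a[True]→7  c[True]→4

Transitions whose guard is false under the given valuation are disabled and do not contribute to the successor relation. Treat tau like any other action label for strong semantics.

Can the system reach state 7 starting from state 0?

Answer: REACHABLE

Working:
19 transition(s) survive guard evaluation.
L0 = {0}
L1 = {3,5}  now seen {0,3,5}
L2 = {7}  now seen {0,3,5,7}
L3 = {4}  now seen {0,3,4,5,7}
R = {0,3,4,5,7}
witness 7: b·b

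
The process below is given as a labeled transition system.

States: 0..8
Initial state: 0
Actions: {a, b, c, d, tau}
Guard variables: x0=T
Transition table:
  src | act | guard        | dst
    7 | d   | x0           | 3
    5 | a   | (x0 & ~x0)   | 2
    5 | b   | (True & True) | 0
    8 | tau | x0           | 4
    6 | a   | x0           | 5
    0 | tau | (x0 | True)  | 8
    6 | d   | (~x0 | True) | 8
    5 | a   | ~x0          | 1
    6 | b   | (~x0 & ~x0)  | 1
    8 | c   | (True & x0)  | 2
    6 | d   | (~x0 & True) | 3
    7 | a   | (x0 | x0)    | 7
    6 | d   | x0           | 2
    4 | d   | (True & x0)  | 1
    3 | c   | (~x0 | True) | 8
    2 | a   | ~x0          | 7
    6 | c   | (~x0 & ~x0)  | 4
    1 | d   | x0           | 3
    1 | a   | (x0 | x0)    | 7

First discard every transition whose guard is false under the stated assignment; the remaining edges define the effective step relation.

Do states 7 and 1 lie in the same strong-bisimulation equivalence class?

Compute ~ classes (split until stable):
  π0 = {{0,1,2,3,4,5,6,7,8}}
  π1 = {{0},{1,6,7},{2},{3},{4},{5},{8}}
  π2 = {{0},{1,7},{2},{3},{4},{5},{6},{8}}
stable after 3 split(s): 8 block(s)
7∈{1,7}, 1∈{1,7}

Answer: BISIMILAR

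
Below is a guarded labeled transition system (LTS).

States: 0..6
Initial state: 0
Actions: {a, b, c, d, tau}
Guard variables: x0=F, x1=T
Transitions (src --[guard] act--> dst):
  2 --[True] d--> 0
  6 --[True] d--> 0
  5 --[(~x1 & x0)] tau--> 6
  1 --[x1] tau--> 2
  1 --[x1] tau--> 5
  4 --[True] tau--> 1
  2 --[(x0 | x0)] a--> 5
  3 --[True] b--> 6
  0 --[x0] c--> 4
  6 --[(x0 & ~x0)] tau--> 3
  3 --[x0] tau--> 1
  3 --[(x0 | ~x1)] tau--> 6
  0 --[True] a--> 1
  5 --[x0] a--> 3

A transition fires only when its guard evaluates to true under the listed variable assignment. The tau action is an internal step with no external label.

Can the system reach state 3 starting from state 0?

After dropping false guards: 7 live edges.
Layer 0: {0}
Layer 1: {1}  now seen {0,1}
Layer 2: {2,5}  now seen {0,1,2,5}
Reachable = {0,1,2,5}

Answer: UNREACHABLE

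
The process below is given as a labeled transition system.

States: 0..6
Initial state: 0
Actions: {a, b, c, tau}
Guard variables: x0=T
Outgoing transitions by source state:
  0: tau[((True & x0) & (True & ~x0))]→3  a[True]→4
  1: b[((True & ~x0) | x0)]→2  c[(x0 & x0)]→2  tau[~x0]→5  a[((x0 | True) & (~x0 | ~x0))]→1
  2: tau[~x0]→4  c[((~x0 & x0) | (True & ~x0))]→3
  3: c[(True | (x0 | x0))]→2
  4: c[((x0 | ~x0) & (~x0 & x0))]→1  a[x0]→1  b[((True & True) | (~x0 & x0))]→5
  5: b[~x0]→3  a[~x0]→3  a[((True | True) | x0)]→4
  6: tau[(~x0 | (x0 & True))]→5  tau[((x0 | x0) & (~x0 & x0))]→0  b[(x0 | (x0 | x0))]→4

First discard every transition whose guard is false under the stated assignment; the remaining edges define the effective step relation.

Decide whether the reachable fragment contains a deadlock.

Answer: DEADLOCK at state 2

Working:
R = {0,1,2,4,5}
  0: a→4  [deg 1]
  1: b→2  c→2  [deg 2]
  2: ∅  [STUCK]
  4: a→1  b→5  [deg 2]
  5: a→4  [deg 1]
trace reaching 2: a·a·b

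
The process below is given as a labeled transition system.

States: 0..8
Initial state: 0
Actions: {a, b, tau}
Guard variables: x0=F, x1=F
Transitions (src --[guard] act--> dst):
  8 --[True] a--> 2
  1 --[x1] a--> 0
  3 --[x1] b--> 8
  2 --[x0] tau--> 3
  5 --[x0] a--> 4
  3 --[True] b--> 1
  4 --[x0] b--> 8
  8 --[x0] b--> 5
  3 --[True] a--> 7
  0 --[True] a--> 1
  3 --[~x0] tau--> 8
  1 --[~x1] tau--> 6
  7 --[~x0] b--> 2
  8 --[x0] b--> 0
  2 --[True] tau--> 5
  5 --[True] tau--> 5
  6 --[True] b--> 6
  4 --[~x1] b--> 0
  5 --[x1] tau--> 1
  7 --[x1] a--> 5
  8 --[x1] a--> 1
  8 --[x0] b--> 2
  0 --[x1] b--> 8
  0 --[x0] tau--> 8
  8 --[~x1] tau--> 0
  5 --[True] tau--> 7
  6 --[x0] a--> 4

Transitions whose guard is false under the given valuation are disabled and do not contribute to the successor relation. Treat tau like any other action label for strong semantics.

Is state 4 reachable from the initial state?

Answer: UNREACHABLE

Analysis:
13 transition(s) survive guard evaluation.
depth 0: {0}
depth 1: {1}  cumulative {0,1}
depth 2: {6}  cumulative {0,1,6}
R = {0,1,6}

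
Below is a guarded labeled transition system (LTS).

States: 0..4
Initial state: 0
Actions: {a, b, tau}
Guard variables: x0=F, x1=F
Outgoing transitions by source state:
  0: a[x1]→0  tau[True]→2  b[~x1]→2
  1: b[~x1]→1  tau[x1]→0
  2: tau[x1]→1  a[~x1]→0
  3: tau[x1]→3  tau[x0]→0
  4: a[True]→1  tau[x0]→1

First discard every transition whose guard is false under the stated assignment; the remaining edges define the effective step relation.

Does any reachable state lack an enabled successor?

Answer: DEADLOCK-FREE

Analysis:
Reach set: {0,2}
  0: b→2  tau→2  [2 exit(s)]
  2: a→0  [1 exit(s)]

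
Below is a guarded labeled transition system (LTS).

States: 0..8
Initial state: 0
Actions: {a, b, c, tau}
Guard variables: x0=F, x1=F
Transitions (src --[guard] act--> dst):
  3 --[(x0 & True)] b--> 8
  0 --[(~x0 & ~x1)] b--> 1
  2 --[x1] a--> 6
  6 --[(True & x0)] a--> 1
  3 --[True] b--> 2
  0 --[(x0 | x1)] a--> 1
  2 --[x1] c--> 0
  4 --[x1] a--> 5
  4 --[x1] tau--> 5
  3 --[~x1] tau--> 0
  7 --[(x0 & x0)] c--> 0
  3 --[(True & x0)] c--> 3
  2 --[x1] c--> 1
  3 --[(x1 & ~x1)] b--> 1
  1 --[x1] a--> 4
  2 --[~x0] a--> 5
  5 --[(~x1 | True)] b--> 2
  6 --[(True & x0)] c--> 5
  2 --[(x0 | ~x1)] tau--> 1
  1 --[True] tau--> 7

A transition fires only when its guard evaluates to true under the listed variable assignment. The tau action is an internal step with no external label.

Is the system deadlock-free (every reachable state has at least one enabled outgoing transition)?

Reach set: {0,1,7}
  0: b→1  [deg 1]
  1: tau→7  [deg 1]
  7: ∅  [no exit]
trace reaching 7: b·tau

Answer: DEADLOCK at state 7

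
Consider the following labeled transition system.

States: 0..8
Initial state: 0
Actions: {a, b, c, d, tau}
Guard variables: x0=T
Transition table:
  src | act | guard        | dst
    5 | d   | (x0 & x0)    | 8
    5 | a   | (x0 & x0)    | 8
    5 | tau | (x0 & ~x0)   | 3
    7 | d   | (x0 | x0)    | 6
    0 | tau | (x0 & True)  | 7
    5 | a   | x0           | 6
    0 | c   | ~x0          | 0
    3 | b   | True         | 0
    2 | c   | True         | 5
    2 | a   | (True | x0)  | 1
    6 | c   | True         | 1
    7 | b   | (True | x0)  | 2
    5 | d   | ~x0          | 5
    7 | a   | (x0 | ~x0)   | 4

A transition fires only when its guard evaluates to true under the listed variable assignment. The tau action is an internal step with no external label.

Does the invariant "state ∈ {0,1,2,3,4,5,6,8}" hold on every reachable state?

Safe = {0,1,2,3,4,5,6,8}
R = {0,1,2,4,5,6,7,8}
  0: ok
  1: ok
  2: ok
  4: ok
  5: ok
  6: ok
  7: VIOLATES
  8: ok
reach 7 via tau — violates

Answer: INVARIANT VIOLATED at state 7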